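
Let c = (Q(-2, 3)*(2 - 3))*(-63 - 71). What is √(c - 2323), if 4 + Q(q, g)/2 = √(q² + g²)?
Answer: √(-3395 + 268*√13) ≈ 49.282*I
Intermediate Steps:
Q(q, g) = -8 + 2*√(g² + q²) (Q(q, g) = -8 + 2*√(q² + g²) = -8 + 2*√(g² + q²))
c = -1072 + 268*√13 (c = ((-8 + 2*√(3² + (-2)²))*(2 - 3))*(-63 - 71) = ((-8 + 2*√(9 + 4))*(-1))*(-134) = ((-8 + 2*√13)*(-1))*(-134) = (8 - 2*√13)*(-134) = -1072 + 268*√13 ≈ -105.71)
√(c - 2323) = √((-1072 + 268*√13) - 2323) = √(-3395 + 268*√13)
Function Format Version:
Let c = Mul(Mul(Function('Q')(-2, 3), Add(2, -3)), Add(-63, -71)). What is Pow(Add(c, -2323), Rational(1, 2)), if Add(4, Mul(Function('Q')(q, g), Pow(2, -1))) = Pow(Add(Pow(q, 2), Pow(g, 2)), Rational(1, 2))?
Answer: Pow(Add(-3395, Mul(268, Pow(13, Rational(1, 2)))), Rational(1, 2)) ≈ Mul(49.282, I)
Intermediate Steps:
Function('Q')(q, g) = Add(-8, Mul(2, Pow(Add(Pow(g, 2), Pow(q, 2)), Rational(1, 2)))) (Function('Q')(q, g) = Add(-8, Mul(2, Pow(Add(Pow(q, 2), Pow(g, 2)), Rational(1, 2)))) = Add(-8, Mul(2, Pow(Add(Pow(g, 2), Pow(q, 2)), Rational(1, 2)))))
c = Add(-1072, Mul(268, Pow(13, Rational(1, 2)))) (c = Mul(Mul(Add(-8, Mul(2, Pow(Add(Pow(3, 2), Pow(-2, 2)), Rational(1, 2)))), Add(2, -3)), Add(-63, -71)) = Mul(Mul(Add(-8, Mul(2, Pow(Add(9, 4), Rational(1, 2)))), -1), -134) = Mul(Mul(Add(-8, Mul(2, Pow(13, Rational(1, 2)))), -1), -134) = Mul(Add(8, Mul(-2, Pow(13, Rational(1, 2)))), -134) = Add(-1072, Mul(268, Pow(13, Rational(1, 2)))) ≈ -105.71)
Pow(Add(c, -2323), Rational(1, 2)) = Pow(Add(Add(-1072, Mul(268, Pow(13, Rational(1, 2)))), -2323), Rational(1, 2)) = Pow(Add(-3395, Mul(268, Pow(13, Rational(1, 2)))), Rational(1, 2))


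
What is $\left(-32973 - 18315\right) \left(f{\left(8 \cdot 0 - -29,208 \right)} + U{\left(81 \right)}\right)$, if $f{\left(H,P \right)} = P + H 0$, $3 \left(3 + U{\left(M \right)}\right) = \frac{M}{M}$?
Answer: $-10531136$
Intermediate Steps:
$U{\left(M \right)} = - \frac{8}{3}$ ($U{\left(M \right)} = -3 + \frac{M \frac{1}{M}}{3} = -3 + \frac{1}{3} \cdot 1 = -3 + \frac{1}{3} = - \frac{8}{3}$)
$f{\left(H,P \right)} = P$ ($f{\left(H,P \right)} = P + 0 = P$)
$\left(-32973 - 18315\right) \left(f{\left(8 \cdot 0 - -29,208 \right)} + U{\left(81 \right)}\right) = \left(-32973 - 18315\right) \left(208 - \frac{8}{3}\right) = \left(-51288\right) \frac{616}{3} = -10531136$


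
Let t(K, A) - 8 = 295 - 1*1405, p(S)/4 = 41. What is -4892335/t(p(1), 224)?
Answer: 4892335/1102 ≈ 4439.5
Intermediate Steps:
p(S) = 164 (p(S) = 4*41 = 164)
t(K, A) = -1102 (t(K, A) = 8 + (295 - 1*1405) = 8 + (295 - 1405) = 8 - 1110 = -1102)
-4892335/t(p(1), 224) = -4892335/(-1102) = -4892335*(-1/1102) = 4892335/1102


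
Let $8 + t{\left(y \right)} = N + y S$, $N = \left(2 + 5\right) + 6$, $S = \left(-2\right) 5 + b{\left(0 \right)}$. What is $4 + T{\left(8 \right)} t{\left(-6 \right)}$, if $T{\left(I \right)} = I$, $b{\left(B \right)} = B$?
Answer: $524$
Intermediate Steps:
$S = -10$ ($S = \left(-2\right) 5 + 0 = -10 + 0 = -10$)
$N = 13$ ($N = 7 + 6 = 13$)
$t{\left(y \right)} = 5 - 10 y$ ($t{\left(y \right)} = -8 + \left(13 + y \left(-10\right)\right) = -8 - \left(-13 + 10 y\right) = 5 - 10 y$)
$4 + T{\left(8 \right)} t{\left(-6 \right)} = 4 + 8 \left(5 - -60\right) = 4 + 8 \left(5 + 60\right) = 4 + 8 \cdot 65 = 4 + 520 = 524$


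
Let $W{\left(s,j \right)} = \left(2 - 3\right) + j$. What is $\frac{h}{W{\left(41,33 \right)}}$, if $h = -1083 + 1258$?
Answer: $\frac{175}{32} \approx 5.4688$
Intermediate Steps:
$W{\left(s,j \right)} = -1 + j$
$h = 175$
$\frac{h}{W{\left(41,33 \right)}} = \frac{175}{-1 + 33} = \frac{175}{32}$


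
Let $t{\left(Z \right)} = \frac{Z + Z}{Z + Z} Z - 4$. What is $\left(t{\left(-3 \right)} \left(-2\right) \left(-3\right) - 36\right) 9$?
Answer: $-702$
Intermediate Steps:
$t{\left(Z \right)} = -4 + Z$ ($t{\left(Z \right)} = \frac{2 Z}{2 Z} Z - 4 = 2 Z \frac{1}{2 Z} Z - 4 = 1 Z - 4 = Z - 4 = -4 + Z$)
$\left(t{\left(-3 \right)} \left(-2\right) \left(-3\right) - 36\right) 9 = \left(\left(-4 - 3\right) \left(-2\right) \left(-3\right) - 36\right) 9 = \left(\left(-7\right) \left(-2\right) \left(-3\right) - 36\right) 9 = \left(14 \left(-3\right) - 36\right) 9 = \left(-42 - 36\right) 9 = \left(-78\right) 9 = -702$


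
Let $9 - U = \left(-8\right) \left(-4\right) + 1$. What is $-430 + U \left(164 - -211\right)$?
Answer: $-9430$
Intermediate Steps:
$U = -24$ ($U = 9 - \left(\left(-8\right) \left(-4\right) + 1\right) = 9 - \left(32 + 1\right) = 9 - 33 = -24$)
$-430 + U \left(164 - -211\right) = -430 - 24 \left(164 - -211\right) = -430 - 24 \left(164 + 211\right) = -430 - 9000 = -9430$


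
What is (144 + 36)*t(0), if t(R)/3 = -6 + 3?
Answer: -1620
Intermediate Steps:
t(R) = -9 (t(R) = 3*(-6 + 3) = 3*(-3) = -9)
(144 + 36)*t(0) = (144 + 36)*(-9) = 180*(-9) = -1620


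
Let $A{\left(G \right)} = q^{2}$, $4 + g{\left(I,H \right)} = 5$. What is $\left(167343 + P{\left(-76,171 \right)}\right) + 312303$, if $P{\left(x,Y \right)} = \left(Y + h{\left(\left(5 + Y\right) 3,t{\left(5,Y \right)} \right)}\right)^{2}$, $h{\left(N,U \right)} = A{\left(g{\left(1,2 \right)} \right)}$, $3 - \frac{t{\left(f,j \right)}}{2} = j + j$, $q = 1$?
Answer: $509230$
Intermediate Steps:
$g{\left(I,H \right)} = 1$ ($g{\left(I,H \right)} = -4 + 5 = 1$)
$t{\left(f,j \right)} = 6 - 4 j$ ($t{\left(f,j \right)} = 6 - 2 \left(j + j\right) = 6 - 2 \cdot 2 j = 6 - 4 j$)
$A{\left(G \right)} = 1$ ($A{\left(G \right)} = 1^{2} = 1$)
$h{\left(N,U \right)} = 1$
$P{\left(x,Y \right)} = \left(1 + Y\right)^{2}$ ($P{\left(x,Y \right)} = \left(Y + 1\right)^{2} = \left(1 + Y\right)^{2}$)
$\left(167343 + P{\left(-76,171 \right)}\right) + 312303 = \left(167343 + \left(1 + 171\right)^{2}\right) + 312303 = \left(167343 + 172^{2}\right) + 312303 = \left(167343 + 29584\right) + 312303 = 196927 + 312303 = 509230$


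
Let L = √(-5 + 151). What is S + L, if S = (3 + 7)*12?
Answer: 120 + √146 ≈ 132.08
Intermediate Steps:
S = 120 (S = 10*12 = 120)
L = √146 ≈ 12.083
S + L = 120 + √146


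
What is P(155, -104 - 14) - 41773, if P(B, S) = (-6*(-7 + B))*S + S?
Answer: 62893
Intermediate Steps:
P(B, S) = S + S*(42 - 6*B) (P(B, S) = (42 - 6*B)*S + S = S*(42 - 6*B) + S = S + S*(42 - 6*B))
P(155, -104 - 14) - 41773 = (-104 - 14)*(43 - 6*155) - 41773 = -118*(43 - 930) - 41773 = -118*(-887) - 41773 = 104666 - 41773 = 62893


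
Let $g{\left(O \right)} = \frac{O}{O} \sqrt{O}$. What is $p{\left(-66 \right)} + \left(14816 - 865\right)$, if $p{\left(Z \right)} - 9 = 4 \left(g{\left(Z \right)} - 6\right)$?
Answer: $13936 + 4 i \sqrt{66} \approx 13936.0 + 32.496 i$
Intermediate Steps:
$g{\left(O \right)} = \sqrt{O}$ ($g{\left(O \right)} = 1 \sqrt{O} = \sqrt{O}$)
$p{\left(Z \right)} = -15 + 4 \sqrt{Z}$ ($p{\left(Z \right)} = 9 + 4 \left(\sqrt{Z} - 6\right) = 9 + 4 \left(-6 + \sqrt{Z}\right) = 9 + \left(-24 + 4 \sqrt{Z}\right) = -15 + 4 \sqrt{Z}$)
$p{\left(-66 \right)} + \left(14816 - 865\right) = \left(-15 + 4 \sqrt{-66}\right) + \left(14816 - 865\right) = \left(-15 + 4 i \sqrt{66}\right) + 13951 = 13936 + 4 i \sqrt{66}$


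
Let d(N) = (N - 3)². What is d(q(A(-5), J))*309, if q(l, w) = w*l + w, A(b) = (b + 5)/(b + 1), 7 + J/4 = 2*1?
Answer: 163461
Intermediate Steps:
J = -20 (J = -28 + 4*(2*1) = -28 + 4*2 = -28 + 8 = -20)
A(b) = (5 + b)/(1 + b)
q(l, w) = w + l*w (q(l, w) = l*w + w = w + l*w)
d(N) = (-3 + N)²
d(q(A(-5), J))*309 = (-3 - 20*(1 + (5 - 5)/(1 - 5)))²*309 = (-3 - 20*(1 + 0/(-4)))²*309 = (-3 - 20*(1 - ¼*0))²*309 = (-3 - 20*(1 + 0))²*309 = (-3 - 20*1)²*309 = (-3 - 20)²*309 = (-23)²*309 = 529*309 = 163461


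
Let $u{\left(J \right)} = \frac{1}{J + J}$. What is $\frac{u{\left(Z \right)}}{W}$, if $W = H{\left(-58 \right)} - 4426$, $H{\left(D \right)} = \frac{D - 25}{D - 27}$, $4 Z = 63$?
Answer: $- \frac{170}{23696001} \approx -7.1742 \cdot 10^{-6}$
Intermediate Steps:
$Z = \frac{63}{4}$ ($Z = \frac{1}{4} \cdot 63 = \frac{63}{4} \approx 15.75$)
$H{\left(D \right)} = \frac{-25 + D}{-27 + D}$
$u{\left(J \right)} = \frac{1}{2 J}$
$W = - \frac{376127}{85}$ ($W = \frac{-25 - 58}{-27 - 58} - 4426 = \frac{1}{-85} \left(-83\right) - 4426 = \left(- \frac{1}{85}\right) \left(-83\right) - 4426 = \frac{83}{85} - 4426 = - \frac{376127}{85} \approx -4425.0$)
$\frac{u{\left(Z \right)}}{W} = \frac{\frac{1}{2} \frac{1}{\frac{63}{4}}}{- \frac{376127}{85}} = \frac{1}{2} \cdot \frac{4}{63} \left(- \frac{85}{376127}\right) = \frac{2}{63} \left(- \frac{85}{376127}\right) = - \frac{170}{23696001}$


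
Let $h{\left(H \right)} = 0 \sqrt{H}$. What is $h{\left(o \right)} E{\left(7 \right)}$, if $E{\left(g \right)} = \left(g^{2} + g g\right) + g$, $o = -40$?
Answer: $0$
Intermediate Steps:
$E{\left(g \right)} = g + 2 g^{2}$ ($E{\left(g \right)} = \left(g^{2} + g^{2}\right) + g = 2 g^{2} + g = g + 2 g^{2}$)
$h{\left(H \right)} = 0$
$h{\left(o \right)} E{\left(7 \right)} = 0 \cdot 7 \left(1 + 2 \cdot 7\right) = 0 \cdot 7 \left(1 + 14\right) = 0 \cdot 7 \cdot 15 = 0 \cdot 105 = 0$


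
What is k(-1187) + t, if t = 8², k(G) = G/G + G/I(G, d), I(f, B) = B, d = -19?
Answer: 2422/19 ≈ 127.47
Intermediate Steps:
k(G) = 1 - G/19 (k(G) = G/G + G/(-19) = 1 + G*(-1/19) = 1 - G/19)
t = 64
k(-1187) + t = (1 - 1/19*(-1187)) + 64 = (1 + 1187/19) + 64 = 1206/19 + 64 = 2422/19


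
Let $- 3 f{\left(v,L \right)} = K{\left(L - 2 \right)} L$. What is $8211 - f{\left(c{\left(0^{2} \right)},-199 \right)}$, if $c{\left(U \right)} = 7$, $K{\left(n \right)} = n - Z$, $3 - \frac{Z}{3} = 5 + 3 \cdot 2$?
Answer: $19952$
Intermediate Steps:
$Z = -24$ ($Z = 9 - 3 \left(5 + 3 \cdot 2\right) = 9 - 3 \left(5 + 6\right) = 9 - 33 = -24$)
$K{\left(n \right)} = 24 + n$ ($K{\left(n \right)} = n - -24 = n + 24 = 24 + n$)
$f{\left(v,L \right)} = - \frac{L \left(22 + L\right)}{3}$ ($f{\left(v,L \right)} = - \frac{\left(24 + \left(L - 2\right)\right) L}{3} = - \frac{\left(24 + \left(-2 + L\right)\right) L}{3} = - \frac{\left(22 + L\right) L}{3} = - \frac{L \left(22 + L\right)}{3}$)
$8211 - f{\left(c{\left(0^{2} \right)},-199 \right)} = 8211 - \left(- \frac{1}{3}\right) \left(-199\right) \left(22 - 199\right) = 8211 - \left(- \frac{1}{3}\right) \left(-199\right) \left(-177\right) = 8211 - -11741 = 8211 + 11741 = 19952$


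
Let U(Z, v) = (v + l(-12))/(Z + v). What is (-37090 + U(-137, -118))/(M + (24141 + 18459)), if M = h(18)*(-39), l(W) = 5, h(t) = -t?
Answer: -9457837/11042010 ≈ -0.85653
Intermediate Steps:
M = 702 (M = -1*18*(-39) = -18*(-39) = 702)
U(Z, v) = (5 + v)/(Z + v) (U(Z, v) = (v + 5)/(Z + v) = (5 + v)/(Z + v))
(-37090 + U(-137, -118))/(M + (24141 + 18459)) = (-37090 + (5 - 118)/(-137 - 118))/(702 + (24141 + 18459)) = (-37090 - 113/(-255))/(702 + 42600) = (-37090 - 1/255*(-113))/43302 = (-37090 + 113/255)*(1/43302) = -9457837/255*1/43302 = -9457837/11042010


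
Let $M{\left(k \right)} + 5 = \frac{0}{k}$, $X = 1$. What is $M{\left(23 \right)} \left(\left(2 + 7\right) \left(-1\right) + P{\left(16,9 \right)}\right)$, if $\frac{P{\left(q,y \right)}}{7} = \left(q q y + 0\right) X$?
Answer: $-80595$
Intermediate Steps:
$P{\left(q,y \right)} = 7 y q^{2}$ ($P{\left(q,y \right)} = 7 \left(q q y + 0\right) 1 = 7 \left(q^{2} y + 0\right) 1 = 7 \left(y q^{2} + 0\right) 1 = 7 y q^{2} \cdot 1 = 7 y q^{2}$)
$M{\left(k \right)} = -5$ ($M{\left(k \right)} = -5 + \frac{0}{k} = -5 + 0 = -5$)
$M{\left(23 \right)} \left(\left(2 + 7\right) \left(-1\right) + P{\left(16,9 \right)}\right) = - 5 \left(\left(2 + 7\right) \left(-1\right) + 7 \cdot 9 \cdot 16^{2}\right) = - 5 \left(9 \left(-1\right) + 7 \cdot 9 \cdot 256\right) = - 5 \left(-9 + 16128\right) = \left(-5\right) 16119 = -80595$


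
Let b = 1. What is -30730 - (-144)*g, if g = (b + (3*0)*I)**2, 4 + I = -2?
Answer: -30586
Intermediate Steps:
I = -6 (I = -4 - 2 = -6)
g = 1 (g = (1 + (3*0)*(-6))**2 = (1 + 0*(-6))**2 = (1 + 0)**2 = 1**2 = 1)
-30730 - (-144)*g = -30730 - (-144) = -30730 - 1*(-144) = -30730 + 144 = -30586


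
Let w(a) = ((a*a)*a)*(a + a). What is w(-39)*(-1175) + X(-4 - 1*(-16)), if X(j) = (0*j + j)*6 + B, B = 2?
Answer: -5436586276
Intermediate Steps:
X(j) = 2 + 6*j (X(j) = (0*j + j)*6 + 2 = (0 + j)*6 + 2 = j*6 + 2 = 6*j + 2 = 2 + 6*j)
w(a) = 2*a⁴ (w(a) = (a²*a)*(2*a) = a³*(2*a) = 2*a⁴)
w(-39)*(-1175) + X(-4 - 1*(-16)) = (2*(-39)⁴)*(-1175) + (2 + 6*(-4 - 1*(-16))) = (2*2313441)*(-1175) + (2 + 6*(-4 + 16)) = 4626882*(-1175) + (2 + 6*12) = -5436586350 + (2 + 72) = -5436586350 + 74 = -5436586276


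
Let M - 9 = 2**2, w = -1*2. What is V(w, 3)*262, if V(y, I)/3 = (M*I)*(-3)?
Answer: -91962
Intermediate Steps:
w = -2
M = 13 (M = 9 + 2**2 = 9 + 4 = 13)
V(y, I) = -117*I (V(y, I) = 3*((13*I)*(-3)) = 3*(-39*I) = -117*I)
V(w, 3)*262 = -117*3*262 = -351*262 = -91962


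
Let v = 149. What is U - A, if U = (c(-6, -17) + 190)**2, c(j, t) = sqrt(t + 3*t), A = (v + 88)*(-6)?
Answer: 37454 + 760*I*sqrt(17) ≈ 37454.0 + 3133.6*I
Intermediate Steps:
A = -1422 (A = (149 + 88)*(-6) = 237*(-6) = -1422)
c(j, t) = 2*sqrt(t) (c(j, t) = sqrt(4*t) = 2*sqrt(t))
U = (190 + 2*I*sqrt(17))**2 (U = (2*sqrt(-17) + 190)**2 = (2*(I*sqrt(17)) + 190)**2 = (2*I*sqrt(17) + 190)**2 = (190 + 2*I*sqrt(17))**2 ≈ 36032.0 + 3133.6*I)
U - A = (36032 + 760*I*sqrt(17)) - 1*(-1422) = (36032 + 760*I*sqrt(17)) + 1422 = 37454 + 760*I*sqrt(17)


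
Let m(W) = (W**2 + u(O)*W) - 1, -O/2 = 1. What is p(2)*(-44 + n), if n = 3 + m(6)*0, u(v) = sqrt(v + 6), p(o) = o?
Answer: -82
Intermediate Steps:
O = -2 (O = -2*1 = -2)
u(v) = sqrt(6 + v)
m(W) = -1 + W**2 + 2*W (m(W) = (W**2 + sqrt(6 - 2)*W) - 1 = (W**2 + sqrt(4)*W) - 1 = (W**2 + 2*W) - 1 = -1 + W**2 + 2*W)
n = 3 (n = 3 + (-1 + 6**2 + 2*6)*0 = 3 + (-1 + 36 + 12)*0 = 3 + 47*0 = 3 + 0 = 3)
p(2)*(-44 + n) = 2*(-44 + 3) = 2*(-41) = -82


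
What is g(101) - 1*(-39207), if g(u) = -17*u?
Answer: 37490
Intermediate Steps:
g(101) - 1*(-39207) = -17*101 - 1*(-39207) = -1717 + 39207 = 37490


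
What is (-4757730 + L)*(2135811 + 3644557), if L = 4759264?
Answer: 8867084512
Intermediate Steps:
(-4757730 + L)*(2135811 + 3644557) = (-4757730 + 4759264)*(2135811 + 3644557) = 1534*5780368 = 8867084512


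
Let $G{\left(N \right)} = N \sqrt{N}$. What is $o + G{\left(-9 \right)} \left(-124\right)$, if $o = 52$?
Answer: $52 + 3348 i \approx 52.0 + 3348.0 i$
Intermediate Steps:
$G{\left(N \right)} = N^{\frac{3}{2}}$
$o + G{\left(-9 \right)} \left(-124\right) = 52 + \left(-9\right)^{\frac{3}{2}} \left(-124\right) = 52 + - 27 i \left(-124\right) = 52 + 3348 i$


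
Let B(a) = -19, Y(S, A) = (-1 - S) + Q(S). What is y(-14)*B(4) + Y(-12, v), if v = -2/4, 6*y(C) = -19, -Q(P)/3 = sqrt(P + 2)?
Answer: 427/6 - 3*I*sqrt(10) ≈ 71.167 - 9.4868*I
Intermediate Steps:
Q(P) = -3*sqrt(2 + P) (Q(P) = -3*sqrt(P + 2) = -3*sqrt(2 + P))
y(C) = -19/6 (y(C) = (1/6)*(-19) = -19/6)
v = -1/2 (v = -2*1/4 = -1/2 ≈ -0.50000)
Y(S, A) = -1 - S - 3*sqrt(2 + S) (Y(S, A) = (-1 - S) - 3*sqrt(2 + S) = -1 - S - 3*sqrt(2 + S))
y(-14)*B(4) + Y(-12, v) = -19/6*(-19) + (-1 - 1*(-12) - 3*sqrt(2 - 12)) = 361/6 + (-1 + 12 - 3*I*sqrt(10)) = 361/6 + (11 - 3*I*sqrt(10)) = 427/6 - 3*I*sqrt(10)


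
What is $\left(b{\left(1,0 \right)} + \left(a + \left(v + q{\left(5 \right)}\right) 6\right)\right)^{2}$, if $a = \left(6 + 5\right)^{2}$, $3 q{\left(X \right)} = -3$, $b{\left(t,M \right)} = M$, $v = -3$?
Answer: $9409$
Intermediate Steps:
$q{\left(X \right)} = -1$ ($q{\left(X \right)} = \frac{1}{3} \left(-3\right) = -1$)
$a = 121$ ($a = 11^{2} = 121$)
$\left(b{\left(1,0 \right)} + \left(a + \left(v + q{\left(5 \right)}\right) 6\right)\right)^{2} = \left(0 + \left(121 + \left(-3 - 1\right) 6\right)\right)^{2} = \left(0 + \left(121 - 24\right)\right)^{2} = \left(0 + 97\right)^{2} = 97^{2} = 9409$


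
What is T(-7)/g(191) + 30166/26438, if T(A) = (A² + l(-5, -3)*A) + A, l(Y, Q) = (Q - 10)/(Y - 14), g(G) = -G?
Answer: 45390374/47971751 ≈ 0.94619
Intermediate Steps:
l(Y, Q) = (-10 + Q)/(-14 + Y)
T(A) = A² + 32*A/19 (T(A) = (A² + ((-10 - 3)/(-14 - 5))*A) + A = (A² + (-13/(-19))*A) + A = (A² + (-1/19*(-13))*A) + A = (A² + 13*A/19) + A = A² + 32*A/19)
T(-7)/g(191) + 30166/26438 = ((1/19)*(-7)*(32 + 19*(-7)))/((-1*191)) + 30166/26438 = ((1/19)*(-7)*(32 - 133))/(-191) + 30166*(1/26438) = ((1/19)*(-7)*(-101))*(-1/191) + 15083/13219 = (707/19)*(-1/191) + 15083/13219 = -707/3629 + 15083/13219 = 45390374/47971751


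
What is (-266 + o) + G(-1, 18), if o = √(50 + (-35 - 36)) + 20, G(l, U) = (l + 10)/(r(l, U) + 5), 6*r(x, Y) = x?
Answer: -7080/29 + I*√21 ≈ -244.14 + 4.5826*I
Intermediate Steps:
r(x, Y) = x/6
G(l, U) = (10 + l)/(5 + l/6) (G(l, U) = (l + 10)/(l/6 + 5) = (10 + l)/(5 + l/6))
o = 20 + I*√21 (o = √(50 - 71) + 20 = √(-21) + 20 = I*√21 + 20 = 20 + I*√21 ≈ 20.0 + 4.5826*I)
(-266 + o) + G(-1, 18) = (-266 + (20 + I*√21)) + 6*(10 - 1)/(30 - 1) = (-246 + I*√21) + 6*9/29 = (-246 + I*√21) + 6*(1/29)*9 = (-246 + I*√21) + 54/29 = -7080/29 + I*√21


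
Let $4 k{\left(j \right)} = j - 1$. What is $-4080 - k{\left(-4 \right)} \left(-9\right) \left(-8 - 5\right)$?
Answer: $- \frac{15735}{4} \approx -3933.8$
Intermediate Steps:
$k{\left(j \right)} = - \frac{1}{4} + \frac{j}{4}$ ($k{\left(j \right)} = \frac{j - 1}{4} = \frac{-1 + j}{4} = - \frac{1}{4} + \frac{j}{4}$)
$-4080 - k{\left(-4 \right)} \left(-9\right) \left(-8 - 5\right) = -4080 - \left(- \frac{1}{4} + \frac{1}{4} \left(-4\right)\right) \left(-9\right) \left(-8 - 5\right) = -4080 - \left(- \frac{1}{4} - 1\right) \left(-9\right) \left(-8 - 5\right) = -4080 - \left(- \frac{5}{4}\right) \left(-9\right) \left(-13\right) = -4080 - \frac{45}{4} \left(-13\right) = -4080 - - \frac{585}{4} = -4080 + \frac{585}{4} = - \frac{15735}{4}$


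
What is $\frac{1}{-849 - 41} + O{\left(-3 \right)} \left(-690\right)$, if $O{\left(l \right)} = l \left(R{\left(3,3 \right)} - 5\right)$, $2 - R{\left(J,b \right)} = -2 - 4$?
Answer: $\frac{5526899}{890} \approx 6210.0$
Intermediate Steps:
$R{\left(J,b \right)} = 8$ ($R{\left(J,b \right)} = 2 - \left(-2 - 4\right) = 2 - -6 = 2 + 6 = 8$)
$O{\left(l \right)} = 3 l$ ($O{\left(l \right)} = l \left(8 - 5\right) = l 3 = 3 l$)
$\frac{1}{-849 - 41} + O{\left(-3 \right)} \left(-690\right) = \frac{1}{-849 - 41} + 3 \left(-3\right) \left(-690\right) = \frac{1}{-890} - -6210 = - \frac{1}{890} + 6210 = \frac{5526899}{890}$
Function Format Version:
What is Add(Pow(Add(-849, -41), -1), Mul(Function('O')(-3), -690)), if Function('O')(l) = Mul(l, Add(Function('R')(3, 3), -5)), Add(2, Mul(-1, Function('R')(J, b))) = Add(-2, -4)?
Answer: Rational(5526899, 890) ≈ 6210.0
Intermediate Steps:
Function('R')(J, b) = 8 (Function('R')(J, b) = Add(2, Mul(-1, Add(-2, -4))) = Add(2, Mul(-1, -6)) = Add(2, 6) = 8)
Function('O')(l) = Mul(3, l) (Function('O')(l) = Mul(l, Add(8, -5)) = Mul(l, 3) = Mul(3, l))
Add(Pow(Add(-849, -41), -1), Mul(Function('O')(-3), -690)) = Add(Pow(Add(-849, -41), -1), Mul(Mul(3, -3), -690)) = Add(Pow(-890, -1), Mul(-9, -690)) = Add(Rational(-1, 890), 6210) = Rational(5526899, 890)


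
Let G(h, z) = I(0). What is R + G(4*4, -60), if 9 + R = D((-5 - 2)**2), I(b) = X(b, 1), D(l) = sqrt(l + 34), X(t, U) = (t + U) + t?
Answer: -8 + sqrt(83) ≈ 1.1104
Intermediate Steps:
X(t, U) = U + 2*t (X(t, U) = (U + t) + t = U + 2*t)
D(l) = sqrt(34 + l)
I(b) = 1 + 2*b
G(h, z) = 1 (G(h, z) = 1 + 2*0 = 1 + 0 = 1)
R = -9 + sqrt(83) (R = -9 + sqrt(34 + (-5 - 2)**2) = -9 + sqrt(34 + (-7)**2) = -9 + sqrt(34 + 49) = -9 + sqrt(83) ≈ 0.11043)
R + G(4*4, -60) = (-9 + sqrt(83)) + 1 = -8 + sqrt(83)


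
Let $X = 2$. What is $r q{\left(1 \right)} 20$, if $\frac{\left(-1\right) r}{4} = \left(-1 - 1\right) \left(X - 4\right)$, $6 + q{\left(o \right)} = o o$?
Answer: $1600$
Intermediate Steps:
$q{\left(o \right)} = -6 + o^{2}$ ($q{\left(o \right)} = -6 + o o = -6 + o^{2}$)
$r = -16$ ($r = - 4 \left(-1 - 1\right) \left(2 - 4\right) = - 4 \left(\left(-2\right) \left(-2\right)\right) = \left(-4\right) 4 = -16$)
$r q{\left(1 \right)} 20 = - 16 \left(-6 + 1^{2}\right) 20 = - 16 \left(-6 + 1\right) 20 = \left(-16\right) \left(-5\right) 20 = 80 \cdot 20 = 1600$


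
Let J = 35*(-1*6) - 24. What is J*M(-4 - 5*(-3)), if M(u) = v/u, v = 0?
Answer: 0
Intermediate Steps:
J = -234 (J = 35*(-6) - 24 = -210 - 24 = -234)
M(u) = 0 (M(u) = 0/u = 0)
J*M(-4 - 5*(-3)) = -234*0 = 0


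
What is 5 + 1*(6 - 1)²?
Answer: 30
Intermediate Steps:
5 + 1*(6 - 1)² = 5 + 1*5² = 5 + 1*25 = 5 + 25 = 30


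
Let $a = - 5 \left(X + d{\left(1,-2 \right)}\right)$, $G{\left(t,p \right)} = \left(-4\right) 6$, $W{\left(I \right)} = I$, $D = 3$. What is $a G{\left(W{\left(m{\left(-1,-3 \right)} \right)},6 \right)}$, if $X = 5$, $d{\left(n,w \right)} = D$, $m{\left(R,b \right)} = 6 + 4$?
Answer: $960$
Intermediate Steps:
$m{\left(R,b \right)} = 10$
$d{\left(n,w \right)} = 3$
$G{\left(t,p \right)} = -24$
$a = -40$ ($a = - 5 \left(5 + 3\right) = \left(-5\right) 8 = -40$)
$a G{\left(W{\left(m{\left(-1,-3 \right)} \right)},6 \right)} = \left(-40\right) \left(-24\right) = 960$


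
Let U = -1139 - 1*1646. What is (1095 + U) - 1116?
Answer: -2806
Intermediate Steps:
U = -2785 (U = -1139 - 1646 = -2785)
(1095 + U) - 1116 = (1095 - 2785) - 1116 = -1690 - 1116 = -2806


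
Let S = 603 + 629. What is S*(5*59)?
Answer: 363440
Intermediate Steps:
S = 1232
S*(5*59) = 1232*(5*59) = 1232*295 = 363440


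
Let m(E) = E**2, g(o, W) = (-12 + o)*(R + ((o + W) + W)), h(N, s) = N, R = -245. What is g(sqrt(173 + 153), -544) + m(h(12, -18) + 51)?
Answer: 20291 - 1345*sqrt(326) ≈ -3993.6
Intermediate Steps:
g(o, W) = (-12 + o)*(-245 + o + 2*W) (g(o, W) = (-12 + o)*(-245 + ((o + W) + W)) = (-12 + o)*(-245 + ((W + o) + W)) = (-12 + o)*(-245 + (o + 2*W)) = (-12 + o)*(-245 + o + 2*W))
g(sqrt(173 + 153), -544) + m(h(12, -18) + 51) = (2940 + (sqrt(173 + 153))**2 - 257*sqrt(173 + 153) - 24*(-544) + 2*(-544)*sqrt(173 + 153)) + (12 + 51)**2 = (2940 + (sqrt(326))**2 - 257*sqrt(326) + 13056 + 2*(-544)*sqrt(326)) + 63**2 = (2940 + 326 - 257*sqrt(326) + 13056 - 1088*sqrt(326)) + 3969 = (16322 - 1345*sqrt(326)) + 3969 = 20291 - 1345*sqrt(326)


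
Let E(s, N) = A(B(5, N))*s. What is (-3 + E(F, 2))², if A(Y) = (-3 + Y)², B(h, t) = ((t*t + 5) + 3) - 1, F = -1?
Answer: 4489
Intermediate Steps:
B(h, t) = 7 + t² (B(h, t) = ((t² + 5) + 3) - 1 = ((5 + t²) + 3) - 1 = (8 + t²) - 1 = 7 + t²)
E(s, N) = s*(4 + N²)² (E(s, N) = (-3 + (7 + N²))²*s = (4 + N²)²*s = s*(4 + N²)²)
(-3 + E(F, 2))² = (-3 - (4 + 2²)²)² = (-3 - (4 + 4)²)² = (-3 - 1*8²)² = (-3 - 1*64)² = (-3 - 64)² = (-67)² = 4489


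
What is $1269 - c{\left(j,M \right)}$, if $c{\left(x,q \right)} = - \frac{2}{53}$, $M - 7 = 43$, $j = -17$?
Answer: $\frac{67259}{53} \approx 1269.0$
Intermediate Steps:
$M = 50$ ($M = 7 + 43 = 50$)
$c{\left(x,q \right)} = - \frac{2}{53}$ ($c{\left(x,q \right)} = \left(-2\right) \frac{1}{53} = - \frac{2}{53}$)
$1269 - c{\left(j,M \right)} = 1269 - - \frac{2}{53} = 1269 + \frac{2}{53} = \frac{67259}{53}$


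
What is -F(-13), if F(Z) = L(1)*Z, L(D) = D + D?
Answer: 26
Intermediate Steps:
L(D) = 2*D
F(Z) = 2*Z (F(Z) = (2*1)*Z = 2*Z)
-F(-13) = -2*(-13) = -1*(-26) = 26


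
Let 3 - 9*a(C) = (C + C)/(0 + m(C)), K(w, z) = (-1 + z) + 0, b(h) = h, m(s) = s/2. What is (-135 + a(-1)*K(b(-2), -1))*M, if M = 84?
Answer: -33964/3 ≈ -11321.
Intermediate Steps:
m(s) = s/2 (m(s) = s*(1/2) = s/2)
K(w, z) = -1 + z
a(C) = -1/9 (a(C) = 1/3 - (C + C)/(9*(0 + C/2)) = 1/3 - 2*C/(9*(C/2)) = 1/3 - 2*C*2/C/9 = 1/3 - 1/9*4 = 1/3 - 4/9 = -1/9)
(-135 + a(-1)*K(b(-2), -1))*M = (-135 - (-1 - 1)/9)*84 = (-135 - 1/9*(-2))*84 = (-135 + 2/9)*84 = -1213/9*84 = -33964/3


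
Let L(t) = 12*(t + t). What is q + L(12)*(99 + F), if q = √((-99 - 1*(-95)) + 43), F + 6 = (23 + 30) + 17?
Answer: 46944 + √39 ≈ 46950.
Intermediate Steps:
F = 64 (F = -6 + ((23 + 30) + 17) = -6 + (53 + 17) = -6 + 70 = 64)
L(t) = 24*t (L(t) = 12*(2*t) = 24*t)
q = √39 (q = √((-99 + 95) + 43) = √(-4 + 43) = √39 ≈ 6.2450)
q + L(12)*(99 + F) = √39 + (24*12)*(99 + 64) = √39 + 288*163 = √39 + 46944 = 46944 + √39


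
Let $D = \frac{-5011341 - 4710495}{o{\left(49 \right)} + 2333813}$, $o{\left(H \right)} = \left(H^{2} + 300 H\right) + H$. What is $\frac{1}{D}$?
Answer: $- \frac{2350963}{9721836} \approx -0.24182$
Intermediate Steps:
$o{\left(H \right)} = H^{2} + 301 H$
$D = - \frac{9721836}{2350963}$ ($D = \frac{-5011341 - 4710495}{49 \left(301 + 49\right) + 2333813} = - \frac{9721836}{49 \cdot 350 + 2333813} = - \frac{9721836}{17150 + 2333813} = - \frac{9721836}{2350963} \approx -4.1353$)
$\frac{1}{D} = \frac{1}{- \frac{9721836}{2350963}} = - \frac{2350963}{9721836}$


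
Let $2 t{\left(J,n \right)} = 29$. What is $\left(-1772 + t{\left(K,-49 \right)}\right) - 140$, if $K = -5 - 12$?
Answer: $- \frac{3795}{2} \approx -1897.5$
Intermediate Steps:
$K = -17$ ($K = -5 - 12 = -17$)
$t{\left(J,n \right)} = \frac{29}{2}$ ($t{\left(J,n \right)} = \frac{1}{2} \cdot 29 = \frac{29}{2}$)
$\left(-1772 + t{\left(K,-49 \right)}\right) - 140 = \left(-1772 + \frac{29}{2}\right) - 140 = - \frac{3515}{2} - 140 = - \frac{3795}{2}$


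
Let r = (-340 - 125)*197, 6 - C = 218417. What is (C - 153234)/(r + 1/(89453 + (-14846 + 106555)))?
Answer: 67327951490/16595345009 ≈ 4.0570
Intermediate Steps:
C = -218411 (C = 6 - 1*218417 = 6 - 218417 = -218411)
r = -91605 (r = -465*197 = -91605)
(C - 153234)/(r + 1/(89453 + (-14846 + 106555))) = (-218411 - 153234)/(-91605 + 1/(89453 + (-14846 + 106555))) = -371645/(-91605 + 1/(89453 + 91709)) = -371645/(-91605 + 1/181162) = -371645/(-16595345009/181162) = -371645*(-181162/16595345009) = 67327951490/16595345009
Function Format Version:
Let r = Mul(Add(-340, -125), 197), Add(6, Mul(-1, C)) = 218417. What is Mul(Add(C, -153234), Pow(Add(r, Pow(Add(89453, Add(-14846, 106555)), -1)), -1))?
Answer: Rational(67327951490, 16595345009) ≈ 4.0570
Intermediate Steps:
C = -218411 (C = Add(6, Mul(-1, 218417)) = Add(6, -218417) = -218411)
r = -91605 (r = Mul(-465, 197) = -91605)
Mul(Add(C, -153234), Pow(Add(r, Pow(Add(89453, Add(-14846, 106555)), -1)), -1)) = Mul(Add(-218411, -153234), Pow(Add(-91605, Pow(Add(89453, Add(-14846, 106555)), -1)), -1)) = Mul(-371645, Pow(Add(-91605, Pow(Add(89453, 91709), -1)), -1)) = Mul(-371645, Pow(Add(-91605, Pow(181162, -1)), -1)) = Mul(-371645, Pow(Add(-91605, Rational(1, 181162)), -1)) = Mul(-371645, Pow(Rational(-16595345009, 181162), -1)) = Mul(-371645, Rational(-181162, 16595345009)) = Rational(67327951490, 16595345009)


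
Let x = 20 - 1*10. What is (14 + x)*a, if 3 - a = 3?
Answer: 0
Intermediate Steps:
a = 0 (a = 3 - 1*3 = 3 - 3 = 0)
x = 10 (x = 20 - 10 = 10)
(14 + x)*a = (14 + 10)*0 = 24*0 = 0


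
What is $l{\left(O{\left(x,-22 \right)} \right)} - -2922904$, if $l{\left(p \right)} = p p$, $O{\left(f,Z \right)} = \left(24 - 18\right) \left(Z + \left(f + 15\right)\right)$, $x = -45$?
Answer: $3020248$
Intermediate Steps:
$O{\left(f,Z \right)} = 90 + 6 Z + 6 f$ ($O{\left(f,Z \right)} = 6 \left(Z + \left(15 + f\right)\right) = 6 \left(15 + Z + f\right) = 90 + 6 Z + 6 f$)
$l{\left(p \right)} = p^{2}$
$l{\left(O{\left(x,-22 \right)} \right)} - -2922904 = \left(90 + 6 \left(-22\right) + 6 \left(-45\right)\right)^{2} - -2922904 = \left(90 - 132 - 270\right)^{2} + 2922904 = \left(-312\right)^{2} + 2922904 = 97344 + 2922904 = 3020248$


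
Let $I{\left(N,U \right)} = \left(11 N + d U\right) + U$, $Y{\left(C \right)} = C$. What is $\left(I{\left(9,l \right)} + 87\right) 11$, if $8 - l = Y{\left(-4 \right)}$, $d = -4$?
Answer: $1650$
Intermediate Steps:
$l = 12$ ($l = 8 - -4 = 8 + 4 = 12$)
$I{\left(N,U \right)} = - 3 U + 11 N$ ($I{\left(N,U \right)} = \left(11 N - 4 U\right) + U = \left(- 4 U + 11 N\right) + U = - 3 U + 11 N$)
$\left(I{\left(9,l \right)} + 87\right) 11 = \left(\left(\left(-3\right) 12 + 11 \cdot 9\right) + 87\right) 11 = \left(\left(-36 + 99\right) + 87\right) 11 = \left(63 + 87\right) 11 = 150 \cdot 11 = 1650$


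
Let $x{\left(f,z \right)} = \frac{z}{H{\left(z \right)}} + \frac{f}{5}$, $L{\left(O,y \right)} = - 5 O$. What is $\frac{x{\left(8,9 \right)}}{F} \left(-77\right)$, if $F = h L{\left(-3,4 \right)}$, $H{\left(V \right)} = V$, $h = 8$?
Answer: $- \frac{1001}{600} \approx -1.6683$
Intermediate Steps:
$F = 120$ ($F = 8 \left(\left(-5\right) \left(-3\right)\right) = 8 \cdot 15 = 120$)
$x{\left(f,z \right)} = 1 + \frac{f}{5}$ ($x{\left(f,z \right)} = \frac{z}{z} + \frac{f}{5} = 1 + f \frac{1}{5} = 1 + \frac{f}{5}$)
$\frac{x{\left(8,9 \right)}}{F} \left(-77\right) = \frac{1 + \frac{1}{5} \cdot 8}{120} \left(-77\right) = \left(1 + \frac{8}{5}\right) \frac{1}{120} \left(-77\right) = \frac{13}{5} \cdot \frac{1}{120} \left(-77\right) = \frac{13}{600} \left(-77\right) = - \frac{1001}{600}$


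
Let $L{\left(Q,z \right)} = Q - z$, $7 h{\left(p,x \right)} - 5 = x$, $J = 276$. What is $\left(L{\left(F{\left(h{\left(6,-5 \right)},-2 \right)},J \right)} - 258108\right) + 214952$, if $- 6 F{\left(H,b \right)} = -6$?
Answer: $-43431$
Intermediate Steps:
$h{\left(p,x \right)} = \frac{5}{7} + \frac{x}{7}$
$F{\left(H,b \right)} = 1$ ($F{\left(H,b \right)} = \left(- \frac{1}{6}\right) \left(-6\right) = 1$)
$\left(L{\left(F{\left(h{\left(6,-5 \right)},-2 \right)},J \right)} - 258108\right) + 214952 = \left(\left(1 - 276\right) - 258108\right) + 214952 = \left(-275 - 258108\right) + 214952 = -258383 + 214952 = -43431$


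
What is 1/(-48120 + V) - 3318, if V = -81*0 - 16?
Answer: -159715249/48136 ≈ -3318.0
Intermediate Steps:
V = -16 (V = 0 - 16 = -16)
1/(-48120 + V) - 3318 = 1/(-48120 - 16) - 3318 = 1/(-48136) - 3318 = -1/48136 - 3318 = -159715249/48136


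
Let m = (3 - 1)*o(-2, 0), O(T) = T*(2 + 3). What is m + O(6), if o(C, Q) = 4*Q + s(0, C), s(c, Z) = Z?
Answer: 26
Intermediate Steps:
o(C, Q) = C + 4*Q (o(C, Q) = 4*Q + C = C + 4*Q)
O(T) = 5*T (O(T) = T*5 = 5*T)
m = -4 (m = (3 - 1)*(-2 + 4*0) = 2*(-2 + 0) = 2*(-2) = -4)
m + O(6) = -4 + 5*6 = -4 + 30 = 26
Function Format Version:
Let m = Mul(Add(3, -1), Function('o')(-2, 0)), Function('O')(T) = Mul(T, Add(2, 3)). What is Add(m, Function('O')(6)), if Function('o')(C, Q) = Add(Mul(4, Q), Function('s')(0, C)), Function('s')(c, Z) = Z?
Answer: 26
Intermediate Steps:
Function('o')(C, Q) = Add(C, Mul(4, Q)) (Function('o')(C, Q) = Add(Mul(4, Q), C) = Add(C, Mul(4, Q)))
Function('O')(T) = Mul(5, T) (Function('O')(T) = Mul(T, 5) = Mul(5, T))
m = -4 (m = Mul(Add(3, -1), Add(-2, Mul(4, 0))) = Mul(2, Add(-2, 0)) = Mul(2, -2) = -4)
Add(m, Function('O')(6)) = Add(-4, Mul(5, 6)) = Add(-4, 30) = 26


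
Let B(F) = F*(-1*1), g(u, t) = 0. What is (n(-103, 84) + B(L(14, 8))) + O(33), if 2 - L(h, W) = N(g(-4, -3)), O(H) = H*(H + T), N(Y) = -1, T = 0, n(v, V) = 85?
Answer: 1171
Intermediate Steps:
O(H) = H² (O(H) = H*(H + 0) = H*H = H²)
L(h, W) = 3 (L(h, W) = 2 - 1*(-1) = 2 + 1 = 3)
B(F) = -F (B(F) = F*(-1) = -F)
(n(-103, 84) + B(L(14, 8))) + O(33) = (85 - 1*3) + 33² = (85 - 3) + 1089 = 82 + 1089 = 1171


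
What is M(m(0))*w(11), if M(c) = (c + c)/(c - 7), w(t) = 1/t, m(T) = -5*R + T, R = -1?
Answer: -5/11 ≈ -0.45455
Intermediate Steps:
m(T) = 5 + T (m(T) = -5*(-1) + T = 5 + T)
M(c) = 2*c/(-7 + c) (M(c) = (2*c)/(-7 + c) = 2*c/(-7 + c))
M(m(0))*w(11) = (2*(5 + 0)/(-7 + (5 + 0)))/11 = (2*5/(-7 + 5))*(1/11) = (2*5/(-2))*(1/11) = (2*5*(-½))*(1/11) = -5*1/11 = -5/11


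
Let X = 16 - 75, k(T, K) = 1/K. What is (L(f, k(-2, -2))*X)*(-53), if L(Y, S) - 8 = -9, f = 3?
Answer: -3127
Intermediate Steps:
L(Y, S) = -1 (L(Y, S) = 8 - 9 = -1)
X = -59
(L(f, k(-2, -2))*X)*(-53) = -1*(-59)*(-53) = 59*(-53) = -3127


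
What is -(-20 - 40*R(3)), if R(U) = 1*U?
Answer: 140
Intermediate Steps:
R(U) = U
-(-20 - 40*R(3)) = -(-20 - 40*3) = -(-20 - 120) = -1*(-140) = 140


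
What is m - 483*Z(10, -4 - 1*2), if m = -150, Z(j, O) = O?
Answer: 2748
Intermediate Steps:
m - 483*Z(10, -4 - 1*2) = -150 - 483*(-4 - 1*2) = -150 - 483*(-4 - 2) = -150 - 483*(-6) = -150 + 2898 = 2748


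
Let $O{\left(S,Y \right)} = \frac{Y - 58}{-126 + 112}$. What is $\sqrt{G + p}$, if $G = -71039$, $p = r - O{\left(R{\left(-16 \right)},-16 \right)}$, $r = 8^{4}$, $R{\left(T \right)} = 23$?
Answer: $\frac{i \sqrt{3280466}}{7} \approx 258.74 i$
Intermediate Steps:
$r = 4096$
$O{\left(S,Y \right)} = \frac{29}{7} - \frac{Y}{14}$ ($O{\left(S,Y \right)} = \frac{-58 + Y}{-14} = \left(-58 + Y\right) \left(- \frac{1}{14}\right) = \frac{29}{7} - \frac{Y}{14}$)
$p = \frac{28635}{7}$ ($p = 4096 - \left(\frac{29}{7} - - \frac{8}{7}\right) = 4096 - \left(\frac{29}{7} + \frac{8}{7}\right) = 4096 - \frac{37}{7} = \frac{28635}{7} \approx 4090.7$)
$\sqrt{G + p} = \sqrt{-71039 + \frac{28635}{7}} = \sqrt{- \frac{468638}{7}} = \frac{i \sqrt{3280466}}{7}$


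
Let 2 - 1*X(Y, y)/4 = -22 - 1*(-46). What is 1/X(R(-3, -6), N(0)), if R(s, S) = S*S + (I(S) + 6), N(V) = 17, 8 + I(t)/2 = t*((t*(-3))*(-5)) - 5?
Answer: -1/88 ≈ -0.011364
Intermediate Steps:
I(t) = -26 + 30*t² (I(t) = -16 + 2*(t*((t*(-3))*(-5)) - 5) = -16 + 2*(t*(-3*t*(-5)) - 5) = -16 + 2*(t*(15*t) - 5) = -16 + 2*(15*t² - 5) = -16 + 2*(-5 + 15*t²) = -16 + (-10 + 30*t²) = -26 + 30*t²)
R(s, S) = -20 + 31*S² (R(s, S) = S*S + ((-26 + 30*S²) + 6) = S² + (-20 + 30*S²) = -20 + 31*S²)
X(Y, y) = -88 (X(Y, y) = 8 - 4*(-22 - 1*(-46)) = 8 - 4*(-22 + 46) = 8 - 4*24 = 8 - 96 = -88)
1/X(R(-3, -6), N(0)) = 1/(-88) = -1/88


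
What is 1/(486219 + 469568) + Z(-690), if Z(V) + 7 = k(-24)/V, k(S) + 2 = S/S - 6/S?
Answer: -6154311573/879324040 ≈ -6.9989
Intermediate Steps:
k(S) = -1 - 6/S (k(S) = -2 + (S/S - 6/S) = -2 + (1 - 6/S) = -1 - 6/S)
Z(V) = -7 - 3/(4*V) (Z(V) = -7 + ((-6 - 1*(-24))/(-24))/V = -7 + (-(-6 + 24)/24)/V = -7 + (-1/24*18)/V = -7 - 3/(4*V))
1/(486219 + 469568) + Z(-690) = 1/(486219 + 469568) + (-7 - ¾/(-690)) = 1/955787 + (-7 - ¾*(-1/690)) = 1/955787 + (-7 + 1/920) = 1/955787 - 6439/920 = -6154311573/879324040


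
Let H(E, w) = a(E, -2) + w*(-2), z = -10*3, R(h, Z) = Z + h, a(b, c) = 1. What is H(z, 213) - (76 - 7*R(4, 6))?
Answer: -431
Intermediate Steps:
z = -30
H(E, w) = 1 - 2*w (H(E, w) = 1 + w*(-2) = 1 - 2*w)
H(z, 213) - (76 - 7*R(4, 6)) = (1 - 2*213) - (76 - 7*(6 + 4)) = (1 - 426) - (76 - 7*10) = -425 - (76 - 70) = -425 - 1*6 = -425 - 6 = -431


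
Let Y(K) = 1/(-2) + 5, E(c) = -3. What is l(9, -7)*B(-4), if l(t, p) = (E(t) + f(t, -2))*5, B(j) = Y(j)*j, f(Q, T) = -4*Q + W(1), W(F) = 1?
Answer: 3420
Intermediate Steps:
f(Q, T) = 1 - 4*Q (f(Q, T) = -4*Q + 1 = 1 - 4*Q)
Y(K) = 9/2 (Y(K) = -1/2 + 5 = 9/2)
B(j) = 9*j/2
l(t, p) = -10 - 20*t (l(t, p) = (-3 + (1 - 4*t))*5 = (-2 - 4*t)*5 = -10 - 20*t)
l(9, -7)*B(-4) = (-10 - 20*9)*((9/2)*(-4)) = (-10 - 180)*(-18) = -190*(-18) = 3420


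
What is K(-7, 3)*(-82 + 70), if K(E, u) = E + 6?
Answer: 12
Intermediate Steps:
K(E, u) = 6 + E
K(-7, 3)*(-82 + 70) = (6 - 7)*(-82 + 70) = -1*(-12) = 12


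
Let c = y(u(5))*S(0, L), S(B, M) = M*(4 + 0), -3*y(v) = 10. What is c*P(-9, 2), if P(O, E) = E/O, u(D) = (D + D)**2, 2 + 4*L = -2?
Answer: -80/27 ≈ -2.9630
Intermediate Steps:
L = -1 (L = -1/2 + (1/4)*(-2) = -1/2 - 1/2 = -1)
u(D) = 4*D**2 (u(D) = (2*D)**2 = 4*D**2)
y(v) = -10/3 (y(v) = -1/3*10 = -10/3)
S(B, M) = 4*M (S(B, M) = M*4 = 4*M)
c = 40/3 (c = -40*(-1)/3 = -10/3*(-4) = 40/3 ≈ 13.333)
c*P(-9, 2) = 40*(2/(-9))/3 = 40*(2*(-1/9))/3 = (40/3)*(-2/9) = -80/27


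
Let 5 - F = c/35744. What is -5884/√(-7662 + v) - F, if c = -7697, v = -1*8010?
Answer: -186417/35744 + 1471*I*√3918/1959 ≈ -5.2153 + 47.001*I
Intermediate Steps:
v = -8010
F = 186417/35744 (F = 5 - (-7697)/35744 = 5 - 1*(-7697/35744) = 5 + 7697/35744 = 186417/35744 ≈ 5.2153)
-5884/√(-7662 + v) - F = -5884/√(-7662 - 8010) - 1*186417/35744 = -5884*(-I*√3918/7836) - 186417/35744 = -(-1471)*I*√3918/1959 - 186417/35744 = 1471*I*√3918/1959 - 186417/35744 = -186417/35744 + 1471*I*√3918/1959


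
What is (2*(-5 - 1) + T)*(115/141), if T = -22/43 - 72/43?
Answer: -70150/6063 ≈ -11.570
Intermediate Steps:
T = -94/43 (T = -22*1/43 - 72*1/43 = -22/43 - 72/43 = -94/43 ≈ -2.1860)
(2*(-5 - 1) + T)*(115/141) = (2*(-5 - 1) - 94/43)*(115/141) = (2*(-6) - 94/43)*(115*(1/141)) = (-12 - 94/43)*(115/141) = -610/43*115/141 = -70150/6063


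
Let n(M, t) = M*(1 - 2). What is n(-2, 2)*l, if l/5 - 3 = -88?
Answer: -850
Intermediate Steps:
l = -425 (l = 15 + 5*(-88) = 15 - 440 = -425)
n(M, t) = -M (n(M, t) = M*(-1) = -M)
n(-2, 2)*l = -1*(-2)*(-425) = 2*(-425) = -850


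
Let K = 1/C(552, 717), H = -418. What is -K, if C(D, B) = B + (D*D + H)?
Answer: -1/305003 ≈ -3.2787e-6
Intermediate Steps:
C(D, B) = -418 + B + D² (C(D, B) = B + (D*D - 418) = B + (D² - 418) = B + (-418 + D²) = -418 + B + D²)
K = 1/305003 (K = 1/(-418 + 717 + 552²) = 1/(-418 + 717 + 304704) = 1/305003 ≈ 3.2787e-6)
-K = -1*1/305003 = -1/305003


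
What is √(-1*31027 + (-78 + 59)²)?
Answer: I*√30666 ≈ 175.12*I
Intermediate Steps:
√(-1*31027 + (-78 + 59)²) = √(-31027 + (-19)²) = √(-31027 + 361) = √(-30666) = I*√30666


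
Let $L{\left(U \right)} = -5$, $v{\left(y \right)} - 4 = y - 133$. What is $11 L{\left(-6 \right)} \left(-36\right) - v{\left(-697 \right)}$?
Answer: $2806$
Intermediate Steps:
$v{\left(y \right)} = -129 + y$ ($v{\left(y \right)} = 4 + \left(y - 133\right) = 4 + \left(-133 + y\right) = -129 + y$)
$11 L{\left(-6 \right)} \left(-36\right) - v{\left(-697 \right)} = 11 \left(-5\right) \left(-36\right) - \left(-129 - 697\right) = \left(-55\right) \left(-36\right) - -826 = 1980 + 826 = 2806$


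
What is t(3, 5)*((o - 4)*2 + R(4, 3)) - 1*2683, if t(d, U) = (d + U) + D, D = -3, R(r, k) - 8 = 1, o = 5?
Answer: -2628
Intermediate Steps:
R(r, k) = 9 (R(r, k) = 8 + 1 = 9)
t(d, U) = -3 + U + d (t(d, U) = (d + U) - 3 = (U + d) - 3 = -3 + U + d)
t(3, 5)*((o - 4)*2 + R(4, 3)) - 1*2683 = (-3 + 5 + 3)*((5 - 4)*2 + 9) - 1*2683 = 5*(1*2 + 9) - 2683 = 5*(2 + 9) - 2683 = 5*11 - 2683 = 55 - 2683 = -2628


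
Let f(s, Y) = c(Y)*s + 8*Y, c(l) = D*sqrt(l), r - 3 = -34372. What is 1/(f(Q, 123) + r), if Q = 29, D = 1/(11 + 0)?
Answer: -4039585/134861441782 - 319*sqrt(123)/134861441782 ≈ -2.9980e-5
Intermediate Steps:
r = -34369 (r = 3 - 34372 = -34369)
D = 1/11 ≈ 0.090909
c(l) = sqrt(l)/11
f(s, Y) = 8*Y + s*sqrt(Y)/11 (f(s, Y) = (sqrt(Y)/11)*s + 8*Y = s*sqrt(Y)/11 + 8*Y = 8*Y + s*sqrt(Y)/11)
1/(f(Q, 123) + r) = 1/((8*123 + (1/11)*29*sqrt(123)) - 34369) = 1/((984 + 29*sqrt(123)/11) - 34369) = 1/(-33385 + 29*sqrt(123)/11)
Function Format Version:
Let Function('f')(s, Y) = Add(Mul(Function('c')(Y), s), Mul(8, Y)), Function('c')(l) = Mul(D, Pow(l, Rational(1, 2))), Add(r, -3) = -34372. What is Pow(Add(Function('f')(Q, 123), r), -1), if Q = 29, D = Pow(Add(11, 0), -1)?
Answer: Add(Rational(-4039585, 134861441782), Mul(Rational(-319, 134861441782), Pow(123, Rational(1, 2)))) ≈ -2.9980e-5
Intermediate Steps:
r = -34369 (r = Add(3, -34372) = -34369)
D = Rational(1, 11) (D = Pow(11, -1) = Rational(1, 11) ≈ 0.090909)
Function('c')(l) = Mul(Rational(1, 11), Pow(l, Rational(1, 2)))
Function('f')(s, Y) = Add(Mul(8, Y), Mul(Rational(1, 11), s, Pow(Y, Rational(1, 2)))) (Function('f')(s, Y) = Add(Mul(Mul(Rational(1, 11), Pow(Y, Rational(1, 2))), s), Mul(8, Y)) = Add(Mul(Rational(1, 11), s, Pow(Y, Rational(1, 2))), Mul(8, Y)) = Add(Mul(8, Y), Mul(Rational(1, 11), s, Pow(Y, Rational(1, 2)))))
Pow(Add(Function('f')(Q, 123), r), -1) = Pow(Add(Add(Mul(8, 123), Mul(Rational(1, 11), 29, Pow(123, Rational(1, 2)))), -34369), -1) = Pow(Add(Add(984, Mul(Rational(29, 11), Pow(123, Rational(1, 2)))), -34369), -1) = Pow(Add(-33385, Mul(Rational(29, 11), Pow(123, Rational(1, 2)))), -1)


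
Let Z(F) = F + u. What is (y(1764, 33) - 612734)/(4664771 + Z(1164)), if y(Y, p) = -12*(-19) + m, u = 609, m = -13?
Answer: -612519/4666544 ≈ -0.13126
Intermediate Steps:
y(Y, p) = 215 (y(Y, p) = -12*(-19) - 13 = 228 - 13 = 215)
Z(F) = 609 + F (Z(F) = F + 609 = 609 + F)
(y(1764, 33) - 612734)/(4664771 + Z(1164)) = (215 - 612734)/(4664771 + (609 + 1164)) = -612519/(4664771 + 1773) = -612519/4666544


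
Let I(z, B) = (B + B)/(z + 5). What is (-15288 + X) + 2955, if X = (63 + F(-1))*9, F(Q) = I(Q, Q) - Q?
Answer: -23523/2 ≈ -11762.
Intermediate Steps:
I(z, B) = 2*B/(5 + z) (I(z, B) = (2*B)/(5 + z) = 2*B/(5 + z))
F(Q) = -Q + 2*Q/(5 + Q) (F(Q) = 2*Q/(5 + Q) - Q = -Q + 2*Q/(5 + Q))
X = 1143/2 (X = (63 - (-3 - 1*(-1))/(5 - 1))*9 = (63 - 1*(-3 + 1)/4)*9 = (63 - 1*¼*(-2))*9 = (63 + ½)*9 = (127/2)*9 = 1143/2 ≈ 571.50)
(-15288 + X) + 2955 = (-15288 + 1143/2) + 2955 = -29433/2 + 2955 = -23523/2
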